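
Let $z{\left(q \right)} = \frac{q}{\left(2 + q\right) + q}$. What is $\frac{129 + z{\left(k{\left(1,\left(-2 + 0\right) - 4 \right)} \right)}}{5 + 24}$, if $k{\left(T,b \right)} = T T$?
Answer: $\frac{517}{116} \approx 4.4569$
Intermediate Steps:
$k{\left(T,b \right)} = T^{2}$
$z{\left(q \right)} = \frac{q}{2 + 2 q}$
$\frac{129 + z{\left(k{\left(1,\left(-2 + 0\right) - 4 \right)} \right)}}{5 + 24} = \frac{129 + \frac{1^{2}}{2 \left(1 + 1^{2}\right)}}{5 + 24} = \frac{129 + \frac{1}{2} \cdot 1 \frac{1}{1 + 1}}{29} = \left(129 + \frac{1}{2} \cdot 1 \cdot \frac{1}{2}\right) \frac{1}{29} = \left(129 + \frac{1}{4}\right) \frac{1}{29} = \frac{517}{4} \cdot \frac{1}{29} = \frac{517}{116}$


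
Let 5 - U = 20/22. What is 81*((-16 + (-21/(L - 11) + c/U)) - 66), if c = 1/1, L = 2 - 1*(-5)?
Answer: -123939/20 ≈ -6197.0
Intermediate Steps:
L = 7 (L = 2 + 5 = 7)
U = 45/11 (U = 5 - 20/22 = 5 - 1*10/11 = 5 - 10/11 = 45/11 ≈ 4.0909)
c = 1
81*((-16 + (-21/(L - 11) + c/U)) - 66) = 81*((-16 + (-21/(7 - 11) + 1/(45/11))) - 66) = 81*((-16 + (-21/(-4) + 1*(11/45))) - 66) = 81*((-16 + (-21*(-¼) + 11/45)) - 66) = 81*((-16 + (21/4 + 11/45)) - 66) = 81*((-16 + 989/180) - 66) = 81*(-1891/180 - 66) = 81*(-13771/180) = -123939/20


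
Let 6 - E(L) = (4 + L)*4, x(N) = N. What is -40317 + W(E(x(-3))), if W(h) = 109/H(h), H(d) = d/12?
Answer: -39663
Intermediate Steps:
H(d) = d/12 (H(d) = d*(1/12) = d/12)
E(L) = -10 - 4*L (E(L) = 6 - (4 + L)*4 = 6 - (16 + 4*L) = 6 + (-16 - 4*L) = -10 - 4*L)
W(h) = 1308/h (W(h) = 109/((h/12)) = 109*(12/h) = 1308/h)
-40317 + W(E(x(-3))) = -40317 + 1308/(-10 - 4*(-3)) = -40317 + 1308/(-10 + 12) = -40317 + 1308/2 = -40317 + 1308*(1/2) = -40317 + 654 = -39663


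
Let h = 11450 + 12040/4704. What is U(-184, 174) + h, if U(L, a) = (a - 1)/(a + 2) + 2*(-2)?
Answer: 42317509/3696 ≈ 11450.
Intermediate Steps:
h = 962015/84 (h = 11450 + 12040*(1/4704) = 11450 + 215/84 = 962015/84 ≈ 11453.)
U(L, a) = -4 + (-1 + a)/(2 + a) (U(L, a) = (-1 + a)/(2 + a) - 4 = -4 + (-1 + a)/(2 + a))
U(-184, 174) + h = 3*(-3 - 1*174)/(2 + 174) + 962015/84 = 3*(-3 - 174)/176 + 962015/84 = 3*(1/176)*(-177) + 962015/84 = -531/176 + 962015/84 = 42317509/3696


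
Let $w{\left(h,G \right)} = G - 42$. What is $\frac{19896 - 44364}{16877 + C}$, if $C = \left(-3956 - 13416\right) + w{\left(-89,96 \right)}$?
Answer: $\frac{8156}{147} \approx 55.483$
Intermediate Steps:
$w{\left(h,G \right)} = -42 + G$
$C = -17318$ ($C = \left(-3956 - 13416\right) + \left(-42 + 96\right) = -17372 + 54 = -17318$)
$\frac{19896 - 44364}{16877 + C} = \frac{19896 - 44364}{16877 - 17318} = - \frac{24468}{-441} = \left(-24468\right) \left(- \frac{1}{441}\right) = \frac{8156}{147}$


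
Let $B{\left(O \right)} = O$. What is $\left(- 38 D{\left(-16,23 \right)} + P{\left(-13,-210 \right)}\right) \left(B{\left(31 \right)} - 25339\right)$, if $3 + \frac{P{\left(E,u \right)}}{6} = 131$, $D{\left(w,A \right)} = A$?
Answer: $2682648$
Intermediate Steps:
$P{\left(E,u \right)} = 768$ ($P{\left(E,u \right)} = -18 + 6 \cdot 131 = -18 + 786 = 768$)
$\left(- 38 D{\left(-16,23 \right)} + P{\left(-13,-210 \right)}\right) \left(B{\left(31 \right)} - 25339\right) = \left(\left(-38\right) 23 + 768\right) \left(31 - 25339\right) = \left(-874 + 768\right) \left(-25308\right) = \left(-106\right) \left(-25308\right) = 2682648$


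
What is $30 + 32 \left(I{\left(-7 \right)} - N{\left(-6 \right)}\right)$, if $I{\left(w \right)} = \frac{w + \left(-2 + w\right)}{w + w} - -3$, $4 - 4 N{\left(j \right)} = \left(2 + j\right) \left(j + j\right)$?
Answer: $\frac{3602}{7} \approx 514.57$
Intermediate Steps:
$N{\left(j \right)} = 1 - \frac{j \left(2 + j\right)}{2}$ ($N{\left(j \right)} = 1 - \frac{\left(2 + j\right) \left(j + j\right)}{4} = 1 - \frac{\left(2 + j\right) 2 j}{4} = 1 - \frac{2 j \left(2 + j\right)}{4} = 1 - \frac{j \left(2 + j\right)}{2}$)
$I{\left(w \right)} = 3 + \frac{-2 + 2 w}{2 w}$ ($I{\left(w \right)} = \frac{-2 + 2 w}{2 w} + 3 = 3 + \frac{-2 + 2 w}{2 w}$)
$30 + 32 \left(I{\left(-7 \right)} - N{\left(-6 \right)}\right) = 30 + 32 \left(\left(4 - \frac{1}{-7}\right) - \left(1 - -6 - \frac{\left(-6\right)^{2}}{2}\right)\right) = 30 + 32 \left(\left(4 - - \frac{1}{7}\right) - \left(1 + 6 - 18\right)\right) = 30 + 32 \left(\left(4 + \frac{1}{7}\right) - \left(1 + 6 - 18\right)\right) = 30 + 32 \left(\frac{29}{7} - -11\right) = 30 + 32 \left(\frac{29}{7} + 11\right) = 30 + 32 \cdot \frac{106}{7} = 30 + \frac{3392}{7} = \frac{3602}{7}$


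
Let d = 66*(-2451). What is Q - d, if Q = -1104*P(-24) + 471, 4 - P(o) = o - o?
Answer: 157821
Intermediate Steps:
P(o) = 4 (P(o) = 4 - (o - o) = 4 - 1*0 = 4 + 0 = 4)
d = -161766
Q = -3945 (Q = -1104*4 + 471 = -4416 + 471 = -3945)
Q - d = -3945 - 1*(-161766) = -3945 + 161766 = 157821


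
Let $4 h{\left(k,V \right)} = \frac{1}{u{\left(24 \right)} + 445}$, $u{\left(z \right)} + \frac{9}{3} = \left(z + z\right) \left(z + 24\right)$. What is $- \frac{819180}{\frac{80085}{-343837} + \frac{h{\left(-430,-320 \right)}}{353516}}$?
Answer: $\frac{1093708401763568423040}{310971635854403} \approx 3.5171 \cdot 10^{6}$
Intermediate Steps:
$u{\left(z \right)} = -3 + 2 z \left(24 + z\right)$ ($u{\left(z \right)} = -3 + \left(z + z\right) \left(z + 24\right) = -3 + 2 z \left(24 + z\right)$)
$h{\left(k,V \right)} = \frac{1}{10984}$ ($h{\left(k,V \right)} = \frac{1}{4 \left(\left(-3 + 2 \cdot 24^{2} + 48 \cdot 24\right) + 445\right)} = \frac{1}{4 \left(\left(-3 + 2 \cdot 576 + 1152\right) + 445\right)} = \frac{1}{4 \left(\left(-3 + 1152 + 1152\right) + 445\right)} = \frac{1}{4 \left(2301 + 445\right)} = \frac{1}{4 \cdot 2746} = \frac{1}{4} \cdot \frac{1}{2746} = \frac{1}{10984}$)
$- \frac{819180}{\frac{80085}{-343837} + \frac{h{\left(-430,-320 \right)}}{353516}} = - \frac{819180}{\frac{80085}{-343837} + \frac{1}{10984 \cdot 353516}} = - \frac{819180}{80085 \left(- \frac{1}{343837}\right) + \frac{1}{10984} \cdot \frac{1}{353516}} = - \frac{819180}{- \frac{80085}{343837} + \frac{1}{3883019744}} = - \frac{819180}{- \frac{310971635854403}{1335125859717728}} = \left(-819180\right) \left(- \frac{1335125859717728}{310971635854403}\right) = \frac{1093708401763568423040}{310971635854403}$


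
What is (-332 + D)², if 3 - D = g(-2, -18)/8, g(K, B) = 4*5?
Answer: 439569/4 ≈ 1.0989e+5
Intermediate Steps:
g(K, B) = 20
D = ½ (D = 3 - 20/8 = 3 - 1*5/2 = 3 - 5/2 = ½ ≈ 0.50000)
(-332 + D)² = (-332 + ½)² = (-663/2)² = 439569/4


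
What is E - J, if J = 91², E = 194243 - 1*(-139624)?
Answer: 325586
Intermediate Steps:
E = 333867 (E = 194243 + 139624 = 333867)
J = 8281
E - J = 333867 - 1*8281 = 333867 - 8281 = 325586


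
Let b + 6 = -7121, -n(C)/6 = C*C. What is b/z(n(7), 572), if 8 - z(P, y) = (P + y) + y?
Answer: 7127/842 ≈ 8.4644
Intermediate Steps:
n(C) = -6*C² (n(C) = -6*C*C = -6*C²)
b = -7127 (b = -6 - 7121 = -7127)
z(P, y) = 8 - P - 2*y (z(P, y) = 8 - ((P + y) + y) = 8 - (P + 2*y) = 8 + (-P - 2*y) = 8 - P - 2*y)
b/z(n(7), 572) = -7127/(8 - (-6)*7² - 2*572) = -7127/(8 - (-6)*49 - 1144) = -7127/(8 - 1*(-294) - 1144) = -7127/(8 + 294 - 1144) = -7127/(-842) = -7127*(-1/842) = 7127/842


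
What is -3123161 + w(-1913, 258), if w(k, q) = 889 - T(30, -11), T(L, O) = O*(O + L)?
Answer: -3122063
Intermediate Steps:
T(L, O) = O*(L + O)
w(k, q) = 1098 (w(k, q) = 889 - (-11)*(30 - 11) = 889 - (-11)*19 = 889 - 1*(-209) = 889 + 209 = 1098)
-3123161 + w(-1913, 258) = -3123161 + 1098 = -3122063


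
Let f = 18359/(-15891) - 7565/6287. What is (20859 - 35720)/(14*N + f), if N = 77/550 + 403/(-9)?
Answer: 111353529100275/4700267407151 ≈ 23.691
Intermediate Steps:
N = -20087/450 (N = 77*(1/550) + 403*(-1/9) = 7/50 - 403/9 = -20087/450 ≈ -44.638)
f = -235638448/99906717 (f = 18359*(-1/15891) - 7565*1/6287 = -18359/15891 - 7565/6287 = -235638448/99906717 ≈ -2.3586)
(20859 - 35720)/(14*N + f) = (20859 - 35720)/(14*(-20087/450) - 235638448/99906717) = -14861/(-140609/225 - 235638448/99906717) = -14861/(-4700267407151/7493003775) = -14861*(-7493003775/4700267407151) = 111353529100275/4700267407151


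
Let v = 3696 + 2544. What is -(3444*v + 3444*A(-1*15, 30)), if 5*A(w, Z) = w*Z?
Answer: -21180600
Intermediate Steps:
v = 6240
A(w, Z) = Z*w/5 (A(w, Z) = (w*Z)/5 = (Z*w)/5 = Z*w/5)
-(3444*v + 3444*A(-1*15, 30)) = -3444/(1/((⅕)*30*(-1*15) + 6240)) = -3444/(1/((⅕)*30*(-15) + 6240)) = -3444/(1/(-90 + 6240)) = -3444/(1/6150) = -3444/1/6150 = -3444*6150 = -21180600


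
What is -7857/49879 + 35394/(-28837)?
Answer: -1991989635/1438360723 ≈ -1.3849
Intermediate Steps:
-7857/49879 + 35394/(-28837) = -7857*1/49879 + 35394*(-1/28837) = -7857/49879 - 35394/28837 = -1991989635/1438360723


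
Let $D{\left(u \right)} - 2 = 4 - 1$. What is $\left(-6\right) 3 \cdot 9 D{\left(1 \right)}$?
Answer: $-810$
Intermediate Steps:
$D{\left(u \right)} = 5$ ($D{\left(u \right)} = 2 + \left(4 - 1\right) = 2 + 3 = 5$)
$\left(-6\right) 3 \cdot 9 D{\left(1 \right)} = \left(-6\right) 3 \cdot 9 \cdot 5 = \left(-18\right) 9 \cdot 5 = \left(-162\right) 5 = -810$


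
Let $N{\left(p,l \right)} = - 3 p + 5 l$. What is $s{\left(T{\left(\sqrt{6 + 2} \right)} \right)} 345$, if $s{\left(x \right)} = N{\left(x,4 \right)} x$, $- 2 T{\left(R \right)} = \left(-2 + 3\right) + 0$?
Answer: $- \frac{14835}{4} \approx -3708.8$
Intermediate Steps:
$T{\left(R \right)} = - \frac{1}{2}$ ($T{\left(R \right)} = - \frac{\left(-2 + 3\right) + 0}{2} = - \frac{1 + 0}{2} = \left(- \frac{1}{2}\right) 1 = - \frac{1}{2}$)
$s{\left(x \right)} = x \left(20 - 3 x\right)$ ($s{\left(x \right)} = \left(- 3 x + 5 \cdot 4\right) x = \left(- 3 x + 20\right) x = \left(20 - 3 x\right) x = x \left(20 - 3 x\right)$)
$s{\left(T{\left(\sqrt{6 + 2} \right)} \right)} 345 = - \frac{20 - - \frac{3}{2}}{2} \cdot 345 = - \frac{20 + \frac{3}{2}}{2} \cdot 345 = \left(- \frac{1}{2}\right) \frac{43}{2} \cdot 345 = \left(- \frac{43}{4}\right) 345 = - \frac{14835}{4}$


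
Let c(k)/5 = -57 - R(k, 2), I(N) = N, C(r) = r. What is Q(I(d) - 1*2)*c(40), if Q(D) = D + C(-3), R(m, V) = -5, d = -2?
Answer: 1820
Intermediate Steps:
c(k) = -260 (c(k) = 5*(-57 - 1*(-5)) = 5*(-57 + 5) = 5*(-52) = -260)
Q(D) = -3 + D (Q(D) = D - 3 = -3 + D)
Q(I(d) - 1*2)*c(40) = (-3 + (-2 - 1*2))*(-260) = (-3 + (-2 - 2))*(-260) = (-3 - 4)*(-260) = -7*(-260) = 1820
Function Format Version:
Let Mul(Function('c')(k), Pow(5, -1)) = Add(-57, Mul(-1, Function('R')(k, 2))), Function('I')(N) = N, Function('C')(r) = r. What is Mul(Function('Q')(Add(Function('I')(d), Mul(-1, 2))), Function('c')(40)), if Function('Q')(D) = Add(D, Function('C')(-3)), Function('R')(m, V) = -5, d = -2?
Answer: 1820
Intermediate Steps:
Function('c')(k) = -260 (Function('c')(k) = Mul(5, Add(-57, Mul(-1, -5))) = Mul(5, Add(-57, 5)) = Mul(5, -52) = -260)
Function('Q')(D) = Add(-3, D) (Function('Q')(D) = Add(D, -3) = Add(-3, D))
Mul(Function('Q')(Add(Function('I')(d), Mul(-1, 2))), Function('c')(40)) = Mul(Add(-3, Add(-2, Mul(-1, 2))), -260) = Mul(Add(-3, Add(-2, -2)), -260) = Mul(Add(-3, -4), -260) = Mul(-7, -260) = 1820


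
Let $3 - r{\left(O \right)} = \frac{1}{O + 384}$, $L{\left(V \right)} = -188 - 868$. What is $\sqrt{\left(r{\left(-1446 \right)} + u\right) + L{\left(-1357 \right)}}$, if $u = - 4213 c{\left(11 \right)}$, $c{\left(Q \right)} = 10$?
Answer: $\frac{i \sqrt{5411520710}}{354} \approx 207.81 i$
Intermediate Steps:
$L{\left(V \right)} = -1056$
$u = -42130$ ($u = \left(-4213\right) 10 = -42130$)
$r{\left(O \right)} = 3 - \frac{1}{384 + O}$ ($r{\left(O \right)} = 3 - \frac{1}{O + 384} = 3 - \frac{1}{384 + O}$)
$\sqrt{\left(r{\left(-1446 \right)} + u\right) + L{\left(-1357 \right)}} = \sqrt{\left(\frac{1151 + 3 \left(-1446\right)}{384 - 1446} - 42130\right) - 1056} = \sqrt{\left(\frac{1151 - 4338}{-1062} - 42130\right) - 1056} = \sqrt{\left(\left(- \frac{1}{1062}\right) \left(-3187\right) - 42130\right) - 1056} = \sqrt{\left(\frac{3187}{1062} - 42130\right) - 1056} = \sqrt{- \frac{44738873}{1062} - 1056} = \sqrt{- \frac{45860345}{1062}} = \frac{i \sqrt{5411520710}}{354}$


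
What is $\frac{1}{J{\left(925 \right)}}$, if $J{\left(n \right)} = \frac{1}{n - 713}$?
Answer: $212$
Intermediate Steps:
$J{\left(n \right)} = \frac{1}{-713 + n}$
$\frac{1}{J{\left(925 \right)}} = \frac{1}{\frac{1}{-713 + 925}} = \frac{1}{\frac{1}{212}} = 212$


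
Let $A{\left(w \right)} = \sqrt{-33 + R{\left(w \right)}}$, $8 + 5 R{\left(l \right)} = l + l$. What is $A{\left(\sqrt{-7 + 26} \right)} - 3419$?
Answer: $-3419 + \frac{i \sqrt{865 - 10 \sqrt{19}}}{5} \approx -3419.0 + 5.7321 i$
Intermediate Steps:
$R{\left(l \right)} = - \frac{8}{5} + \frac{2 l}{5}$ ($R{\left(l \right)} = - \frac{8}{5} + \frac{l + l}{5} = - \frac{8}{5} + \frac{2 l}{5}$)
$A{\left(w \right)} = \sqrt{- \frac{173}{5} + \frac{2 w}{5}}$ ($A{\left(w \right)} = \sqrt{-33 + \left(- \frac{8}{5} + \frac{2 w}{5}\right)} = \sqrt{- \frac{173}{5} + \frac{2 w}{5}}$)
$A{\left(\sqrt{-7 + 26} \right)} - 3419 = \frac{\sqrt{-865 + 10 \sqrt{-7 + 26}}}{5} - 3419 = \frac{\sqrt{-865 + 10 \sqrt{19}}}{5} - 3419 = -3419 + \frac{\sqrt{-865 + 10 \sqrt{19}}}{5}$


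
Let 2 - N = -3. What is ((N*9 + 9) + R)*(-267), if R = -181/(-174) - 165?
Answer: 1702837/58 ≈ 29359.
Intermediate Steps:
N = 5 (N = 2 - 1*(-3) = 2 + 3 = 5)
R = -28529/174 (R = -181*(-1/174) - 165 = 181/174 - 165 = -28529/174 ≈ -163.96)
((N*9 + 9) + R)*(-267) = ((5*9 + 9) - 28529/174)*(-267) = ((45 + 9) - 28529/174)*(-267) = (54 - 28529/174)*(-267) = -19133/174*(-267) = 1702837/58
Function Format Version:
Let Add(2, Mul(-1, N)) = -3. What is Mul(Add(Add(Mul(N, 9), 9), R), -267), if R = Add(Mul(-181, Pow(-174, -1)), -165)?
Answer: Rational(1702837, 58) ≈ 29359.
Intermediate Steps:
N = 5 (N = Add(2, Mul(-1, -3)) = Add(2, 3) = 5)
R = Rational(-28529, 174) (R = Add(Mul(-181, Rational(-1, 174)), -165) = Add(Rational(181, 174), -165) = Rational(-28529, 174) ≈ -163.96)
Mul(Add(Add(Mul(N, 9), 9), R), -267) = Mul(Add(Add(Mul(5, 9), 9), Rational(-28529, 174)), -267) = Mul(Add(Add(45, 9), Rational(-28529, 174)), -267) = Mul(Add(54, Rational(-28529, 174)), -267) = Mul(Rational(-19133, 174), -267) = Rational(1702837, 58)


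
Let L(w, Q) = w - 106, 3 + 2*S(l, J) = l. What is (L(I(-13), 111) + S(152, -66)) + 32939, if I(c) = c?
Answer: 65789/2 ≈ 32895.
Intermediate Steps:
S(l, J) = -3/2 + l/2
L(w, Q) = -106 + w
(L(I(-13), 111) + S(152, -66)) + 32939 = ((-106 - 13) + (-3/2 + (½)*152)) + 32939 = (-119 + (-3/2 + 76)) + 32939 = (-119 + 149/2) + 32939 = -89/2 + 32939 = 65789/2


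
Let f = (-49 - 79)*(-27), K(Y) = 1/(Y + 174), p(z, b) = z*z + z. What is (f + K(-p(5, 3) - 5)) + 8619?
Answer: 1678426/139 ≈ 12075.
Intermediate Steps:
p(z, b) = z + z**2 (p(z, b) = z**2 + z = z + z**2)
K(Y) = 1/(174 + Y)
f = 3456 (f = -128*(-27) = 3456)
(f + K(-p(5, 3) - 5)) + 8619 = (3456 + 1/(174 + (-5*(1 + 5) - 5))) + 8619 = (3456 + 1/(174 + (-5*6 - 5))) + 8619 = (3456 + 1/(174 + (-1*30 - 5))) + 8619 = (3456 + 1/(174 + (-30 - 5))) + 8619 = (3456 + 1/(174 - 35)) + 8619 = (3456 + 1/139) + 8619 = 480385/139 + 8619 = 1678426/139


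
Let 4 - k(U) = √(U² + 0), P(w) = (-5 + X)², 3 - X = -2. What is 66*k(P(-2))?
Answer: 264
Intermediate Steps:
X = 5 (X = 3 - 1*(-2) = 3 + 2 = 5)
P(w) = 0 (P(w) = (-5 + 5)² = 0² = 0)
k(U) = 4 - √(U²) (k(U) = 4 - √(U² + 0) = 4 - √(U²))
66*k(P(-2)) = 66*(4 - √(0²)) = 66*(4 - √0) = 66*(4 - 1*0) = 66*(4 + 0) = 66*4 = 264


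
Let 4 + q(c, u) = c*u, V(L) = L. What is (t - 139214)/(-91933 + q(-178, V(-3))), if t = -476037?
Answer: 47327/7031 ≈ 6.7312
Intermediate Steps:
q(c, u) = -4 + c*u
(t - 139214)/(-91933 + q(-178, V(-3))) = (-476037 - 139214)/(-91933 + (-4 - 178*(-3))) = -615251/(-91933 + (-4 + 534)) = -615251/(-91933 + 530) = -615251/(-91403) = -615251*(-1/91403) = 47327/7031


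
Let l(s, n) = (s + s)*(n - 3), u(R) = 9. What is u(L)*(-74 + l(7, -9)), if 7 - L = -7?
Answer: -2178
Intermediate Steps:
L = 14 (L = 7 - 1*(-7) = 7 + 7 = 14)
l(s, n) = 2*s*(-3 + n) (l(s, n) = (2*s)*(-3 + n) = 2*s*(-3 + n))
u(L)*(-74 + l(7, -9)) = 9*(-74 + 2*7*(-3 - 9)) = 9*(-74 + 2*7*(-12)) = 9*(-74 - 168) = 9*(-242) = -2178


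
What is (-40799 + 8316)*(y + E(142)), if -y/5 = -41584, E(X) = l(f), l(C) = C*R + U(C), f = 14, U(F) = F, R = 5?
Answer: -6756593932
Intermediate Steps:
l(C) = 6*C (l(C) = C*5 + C = 5*C + C = 6*C)
E(X) = 84 (E(X) = 6*14 = 84)
y = 207920 (y = -5*(-41584) = 207920)
(-40799 + 8316)*(y + E(142)) = (-40799 + 8316)*(207920 + 84) = -32483*208004 = -6756593932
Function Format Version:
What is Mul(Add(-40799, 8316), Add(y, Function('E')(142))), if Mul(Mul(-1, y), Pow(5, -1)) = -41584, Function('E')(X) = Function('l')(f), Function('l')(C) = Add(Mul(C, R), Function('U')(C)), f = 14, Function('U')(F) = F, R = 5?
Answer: -6756593932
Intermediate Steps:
Function('l')(C) = Mul(6, C) (Function('l')(C) = Add(Mul(C, 5), C) = Add(Mul(5, C), C) = Mul(6, C))
Function('E')(X) = 84 (Function('E')(X) = Mul(6, 14) = 84)
y = 207920 (y = Mul(-5, -41584) = 207920)
Mul(Add(-40799, 8316), Add(y, Function('E')(142))) = Mul(Add(-40799, 8316), Add(207920, 84)) = Mul(-32483, 208004) = -6756593932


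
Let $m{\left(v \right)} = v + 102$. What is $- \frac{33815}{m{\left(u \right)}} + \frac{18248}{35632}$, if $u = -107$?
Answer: $\frac{30124683}{4454} \approx 6763.5$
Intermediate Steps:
$m{\left(v \right)} = 102 + v$
$- \frac{33815}{m{\left(u \right)}} + \frac{18248}{35632} = - \frac{33815}{102 - 107} + \frac{18248}{35632} = - \frac{33815}{-5} + 18248 \cdot \frac{1}{35632} = \left(-33815\right) \left(- \frac{1}{5}\right) + \frac{2281}{4454} = 6763 + \frac{2281}{4454} = \frac{30124683}{4454}$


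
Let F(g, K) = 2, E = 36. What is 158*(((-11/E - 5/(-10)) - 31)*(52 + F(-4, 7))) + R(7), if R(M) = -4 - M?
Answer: -262844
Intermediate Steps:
158*(((-11/E - 5/(-10)) - 31)*(52 + F(-4, 7))) + R(7) = 158*(((-11/36 - 5/(-10)) - 31)*(52 + 2)) + (-4 - 1*7) = 158*(((-11*1/36 - 5*(-1/10)) - 31)*54) + (-4 - 7) = 158*(((-11/36 + 1/2) - 31)*54) - 11 = 158*((7/36 - 31)*54) - 11 = 158*(-1109/36*54) - 11 = 158*(-3327/2) - 11 = -262833 - 11 = -262844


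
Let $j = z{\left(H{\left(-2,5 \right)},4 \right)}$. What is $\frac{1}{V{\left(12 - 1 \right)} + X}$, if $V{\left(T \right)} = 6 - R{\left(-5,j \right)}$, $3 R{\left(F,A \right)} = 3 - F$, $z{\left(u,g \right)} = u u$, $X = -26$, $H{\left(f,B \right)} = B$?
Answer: $- \frac{3}{68} \approx -0.044118$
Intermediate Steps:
$z{\left(u,g \right)} = u^{2}$
$j = 25$ ($j = 5^{2} = 25$)
$R{\left(F,A \right)} = 1 - \frac{F}{3}$ ($R{\left(F,A \right)} = \frac{3 - F}{3} = 1 - \frac{F}{3}$)
$V{\left(T \right)} = \frac{10}{3}$ ($V{\left(T \right)} = 6 - \left(1 - - \frac{5}{3}\right) = 6 - \left(1 + \frac{5}{3}\right) = 6 - \frac{8}{3} = \frac{10}{3}$)
$\frac{1}{V{\left(12 - 1 \right)} + X} = \frac{1}{\frac{10}{3} - 26} = \frac{1}{- \frac{68}{3}} = - \frac{3}{68}$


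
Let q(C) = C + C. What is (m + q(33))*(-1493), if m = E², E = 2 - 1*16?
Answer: -391166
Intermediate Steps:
q(C) = 2*C
E = -14 (E = 2 - 16 = -14)
m = 196 (m = (-14)² = 196)
(m + q(33))*(-1493) = (196 + 2*33)*(-1493) = (196 + 66)*(-1493) = 262*(-1493) = -391166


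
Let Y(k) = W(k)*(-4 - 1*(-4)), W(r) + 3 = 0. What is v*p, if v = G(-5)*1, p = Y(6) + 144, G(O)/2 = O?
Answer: -1440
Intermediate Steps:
W(r) = -3 (W(r) = -3 + 0 = -3)
Y(k) = 0 (Y(k) = -3*(-4 - 1*(-4)) = -3*(-4 + 4) = -3*0 = 0)
G(O) = 2*O
p = 144 (p = 0 + 144 = 144)
v = -10 (v = (2*(-5))*1 = -10*1 = -10)
v*p = -10*144 = -1440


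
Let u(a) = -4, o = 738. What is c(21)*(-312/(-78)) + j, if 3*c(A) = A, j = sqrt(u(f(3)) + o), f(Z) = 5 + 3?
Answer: 28 + sqrt(734) ≈ 55.092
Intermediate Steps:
f(Z) = 8
j = sqrt(734) (j = sqrt(-4 + 738) = sqrt(734) ≈ 27.092)
c(A) = A/3
c(21)*(-312/(-78)) + j = ((1/3)*21)*(-312/(-78)) + sqrt(734) = 7*(-312*(-1)/78) + sqrt(734) = 7*(-13*(-4/13)) + sqrt(734) = 7*4 + sqrt(734) = 28 + sqrt(734)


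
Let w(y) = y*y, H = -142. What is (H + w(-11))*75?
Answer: -1575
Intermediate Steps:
w(y) = y²
(H + w(-11))*75 = (-142 + (-11)²)*75 = (-142 + 121)*75 = -21*75 = -1575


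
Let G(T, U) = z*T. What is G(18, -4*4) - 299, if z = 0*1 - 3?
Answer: -353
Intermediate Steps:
z = -3 (z = 0 - 3 = -3)
G(T, U) = -3*T
G(18, -4*4) - 299 = -3*18 - 299 = -54 - 299 = -353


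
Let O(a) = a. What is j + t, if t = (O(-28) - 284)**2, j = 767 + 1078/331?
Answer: 32475819/331 ≈ 98114.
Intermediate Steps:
j = 254955/331 (j = 767 + 1078*(1/331) = 767 + 1078/331 = 254955/331 ≈ 770.26)
t = 97344 (t = (-28 - 284)**2 = (-312)**2 = 97344)
j + t = 254955/331 + 97344 = 32475819/331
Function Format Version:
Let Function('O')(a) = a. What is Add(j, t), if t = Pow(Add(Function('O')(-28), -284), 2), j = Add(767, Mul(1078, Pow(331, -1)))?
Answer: Rational(32475819, 331) ≈ 98114.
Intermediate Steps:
j = Rational(254955, 331) (j = Add(767, Mul(1078, Rational(1, 331))) = Add(767, Rational(1078, 331)) = Rational(254955, 331) ≈ 770.26)
t = 97344 (t = Pow(Add(-28, -284), 2) = Pow(-312, 2) = 97344)
Add(j, t) = Add(Rational(254955, 331), 97344) = Rational(32475819, 331)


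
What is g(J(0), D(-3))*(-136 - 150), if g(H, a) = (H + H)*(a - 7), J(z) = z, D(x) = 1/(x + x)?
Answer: 0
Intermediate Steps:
D(x) = 1/(2*x)
g(H, a) = 2*H*(-7 + a) (g(H, a) = (2*H)*(-7 + a) = 2*H*(-7 + a))
g(J(0), D(-3))*(-136 - 150) = (2*0*(-7 + (½)/(-3)))*(-136 - 150) = (2*0*(-7 + (½)*(-⅓)))*(-286) = (2*0*(-7 - ⅙))*(-286) = (2*0*(-43/6))*(-286) = 0*(-286) = 0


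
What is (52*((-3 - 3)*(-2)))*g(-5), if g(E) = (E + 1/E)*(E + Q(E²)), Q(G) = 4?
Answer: 16224/5 ≈ 3244.8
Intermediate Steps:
g(E) = (4 + E)*(E + 1/E) (g(E) = (E + 1/E)*(E + 4) = (E + 1/E)*(4 + E) = (4 + E)*(E + 1/E))
(52*((-3 - 3)*(-2)))*g(-5) = (52*((-3 - 3)*(-2)))*(1 + (-5)² + 4*(-5) + 4/(-5)) = (52*(-6*(-2)))*(1 + 25 - 20 + 4*(-⅕)) = (52*12)*(1 + 25 - 20 - ⅘) = 624*(26/5) = 16224/5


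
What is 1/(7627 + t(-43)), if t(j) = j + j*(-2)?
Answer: 1/7670 ≈ 0.00013038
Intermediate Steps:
t(j) = -j (t(j) = j - 2*j = -j)
1/(7627 + t(-43)) = 1/(7627 - 1*(-43)) = 1/(7627 + 43) = 1/7670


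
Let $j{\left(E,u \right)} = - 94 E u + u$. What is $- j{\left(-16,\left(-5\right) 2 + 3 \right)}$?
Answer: $10535$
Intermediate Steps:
$j{\left(E,u \right)} = u - 94 E u$ ($j{\left(E,u \right)} = - 94 E u + u = u - 94 E u$)
$- j{\left(-16,\left(-5\right) 2 + 3 \right)} = - \left(\left(-5\right) 2 + 3\right) \left(1 - -1504\right) = - \left(-10 + 3\right) \left(1 + 1504\right) = - \left(-7\right) 1505 = \left(-1\right) \left(-10535\right) = 10535$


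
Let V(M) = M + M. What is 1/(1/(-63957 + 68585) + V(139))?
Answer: 4628/1286585 ≈ 0.0035971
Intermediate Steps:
V(M) = 2*M
1/(1/(-63957 + 68585) + V(139)) = 1/(1/(-63957 + 68585) + 2*139) = 1/(1/4628 + 278) = 1/(1286585/4628) = 4628/1286585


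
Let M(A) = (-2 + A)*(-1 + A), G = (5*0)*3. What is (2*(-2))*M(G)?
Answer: -8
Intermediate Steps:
G = 0 (G = 0*3 = 0)
M(A) = (-1 + A)*(-2 + A)
(2*(-2))*M(G) = (2*(-2))*(2 + 0**2 - 3*0) = -4*(2 + 0 + 0) = -4*2 = -8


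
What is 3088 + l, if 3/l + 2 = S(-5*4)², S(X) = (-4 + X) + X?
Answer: 5972195/1934 ≈ 3088.0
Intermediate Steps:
S(X) = -4 + 2*X
l = 3/1934 (l = 3/(-2 + (-4 + 2*(-5*4))²) = 3/(-2 + (-4 + 2*(-20))²) = 3/(-2 + (-4 - 40)²) = 3/(-2 + (-44)²) = 3/(-2 + 1936) = 3/1934 ≈ 0.0015512)
3088 + l = 3088 + 3/1934 = 5972195/1934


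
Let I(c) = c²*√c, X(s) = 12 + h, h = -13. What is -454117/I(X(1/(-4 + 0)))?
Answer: 454117*I ≈ 4.5412e+5*I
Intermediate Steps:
X(s) = -1 (X(s) = 12 - 13 = -1)
I(c) = c^(5/2)
-454117/I(X(1/(-4 + 0))) = -454117*(-I) = -(-454117)*I = 454117*I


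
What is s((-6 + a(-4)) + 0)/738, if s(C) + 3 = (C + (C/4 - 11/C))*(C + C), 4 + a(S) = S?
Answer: 155/246 ≈ 0.63008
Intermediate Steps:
a(S) = -4 + S
s(C) = -3 + 2*C*(-11/C + 5*C/4) (s(C) = -3 + (C + (C/4 - 11/C))*(C + C) = -3 + (C + (C*(¼) - 11/C))*(2*C) = -3 + (C + (C/4 - 11/C))*(2*C) = -3 + (C + (-11/C + C/4))*(2*C) = -3 + (-11/C + 5*C/4)*(2*C) = -3 + 2*C*(-11/C + 5*C/4))
s((-6 + a(-4)) + 0)/738 = (-25 + 5*((-6 + (-4 - 4)) + 0)²/2)/738 = (-25 + 5*((-6 - 8) + 0)²/2)*(1/738) = (-25 + 5*(-14 + 0)²/2)*(1/738) = (-25 + (5/2)*(-14)²)*(1/738) = (-25 + (5/2)*196)*(1/738) = (-25 + 490)*(1/738) = 465*(1/738) = 155/246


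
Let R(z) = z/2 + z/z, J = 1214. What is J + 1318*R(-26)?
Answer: -14602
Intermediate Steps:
R(z) = 1 + z/2 (R(z) = z*(1/2) + 1 = z/2 + 1 = 1 + z/2)
J + 1318*R(-26) = 1214 + 1318*(1 + (1/2)*(-26)) = 1214 + 1318*(1 - 13) = 1214 + 1318*(-12) = 1214 - 15816 = -14602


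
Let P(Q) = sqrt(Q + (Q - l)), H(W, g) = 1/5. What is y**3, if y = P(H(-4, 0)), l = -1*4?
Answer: 22*sqrt(110)/25 ≈ 9.2295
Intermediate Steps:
l = -4
H(W, g) = 1/5
P(Q) = sqrt(4 + 2*Q) (P(Q) = sqrt(Q + (Q - 1*(-4))) = sqrt(Q + (Q + 4)) = sqrt(Q + (4 + Q)) = sqrt(4 + 2*Q))
y = sqrt(110)/5 (y = sqrt(4 + 2*(1/5)) = sqrt(4 + 2/5) = sqrt(22/5) = sqrt(110)/5 ≈ 2.0976)
y**3 = (sqrt(110)/5)**3 = 22*sqrt(110)/25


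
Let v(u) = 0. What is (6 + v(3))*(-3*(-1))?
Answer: 18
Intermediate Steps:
(6 + v(3))*(-3*(-1)) = (6 + 0)*(-3*(-1)) = 6*3 = 18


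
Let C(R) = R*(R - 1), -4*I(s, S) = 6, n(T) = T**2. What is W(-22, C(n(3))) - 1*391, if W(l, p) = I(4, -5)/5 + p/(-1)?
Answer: -4633/10 ≈ -463.30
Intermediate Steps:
I(s, S) = -3/2 (I(s, S) = -1/4*6 = -3/2)
C(R) = R*(-1 + R)
W(l, p) = -3/10 - p (W(l, p) = -3/2/5 + p/(-1) = -3/2*1/5 + p*(-1) = -3/10 - p)
W(-22, C(n(3))) - 1*391 = (-3/10 - 3**2*(-1 + 3**2)) - 1*391 = (-3/10 - 9*(-1 + 9)) - 391 = (-3/10 - 9*8) - 391 = (-3/10 - 1*72) - 391 = (-3/10 - 72) - 391 = -723/10 - 391 = -4633/10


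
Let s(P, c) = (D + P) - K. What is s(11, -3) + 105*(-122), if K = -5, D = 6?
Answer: -12788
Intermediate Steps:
s(P, c) = 11 + P (s(P, c) = (6 + P) - 1*(-5) = (6 + P) + 5 = 11 + P)
s(11, -3) + 105*(-122) = (11 + 11) + 105*(-122) = 22 - 12810 = -12788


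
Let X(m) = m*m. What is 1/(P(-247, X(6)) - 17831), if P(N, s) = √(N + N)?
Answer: -17831/317945055 - I*√494/317945055 ≈ -5.6082e-5 - 6.9905e-8*I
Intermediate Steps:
X(m) = m²
P(N, s) = √2*√N (P(N, s) = √(2*N) = √2*√N)
1/(P(-247, X(6)) - 17831) = 1/(√2*√(-247) - 17831) = 1/(√2*(I*√247) - 17831) = 1/(I*√494 - 17831) = 1/(-17831 + I*√494)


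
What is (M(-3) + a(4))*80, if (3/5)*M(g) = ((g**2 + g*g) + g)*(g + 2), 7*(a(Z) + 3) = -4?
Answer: -16000/7 ≈ -2285.7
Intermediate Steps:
a(Z) = -25/7 (a(Z) = -3 + (1/7)*(-4) = -3 - 4/7 = -25/7)
M(g) = 5*(2 + g)*(g + 2*g**2)/3 (M(g) = 5*(((g**2 + g*g) + g)*(g + 2))/3 = 5*(((g**2 + g**2) + g)*(2 + g))/3 = 5*((2*g**2 + g)*(2 + g))/3 = 5*((g + 2*g**2)*(2 + g))/3 = 5*((2 + g)*(g + 2*g**2))/3 = 5*(2 + g)*(g + 2*g**2)/3)
(M(-3) + a(4))*80 = ((5/3)*(-3)*(2 + 2*(-3)**2 + 5*(-3)) - 25/7)*80 = ((5/3)*(-3)*(2 + 2*9 - 15) - 25/7)*80 = ((5/3)*(-3)*(2 + 18 - 15) - 25/7)*80 = ((5/3)*(-3)*5 - 25/7)*80 = (-25 - 25/7)*80 = -200/7*80 = -16000/7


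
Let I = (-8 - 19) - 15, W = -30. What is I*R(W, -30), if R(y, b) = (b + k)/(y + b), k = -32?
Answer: -217/5 ≈ -43.400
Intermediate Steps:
I = -42 (I = -27 - 15 = -42)
R(y, b) = (-32 + b)/(b + y) (R(y, b) = (b - 32)/(y + b) = (-32 + b)/(b + y))
I*R(W, -30) = -42*(-32 - 30)/(-30 - 30) = -42*(-62)/(-60) = -(-7)*(-62)/10 = -42*31/30 = -217/5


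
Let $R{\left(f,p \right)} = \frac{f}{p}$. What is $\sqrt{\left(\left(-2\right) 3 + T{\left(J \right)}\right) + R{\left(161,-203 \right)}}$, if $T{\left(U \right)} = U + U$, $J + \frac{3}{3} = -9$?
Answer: $\frac{i \sqrt{22533}}{29} \approx 5.1762 i$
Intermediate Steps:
$J = -10$ ($J = -1 - 9 = -10$)
$T{\left(U \right)} = 2 U$
$\sqrt{\left(\left(-2\right) 3 + T{\left(J \right)}\right) + R{\left(161,-203 \right)}} = \sqrt{\left(\left(-2\right) 3 + 2 \left(-10\right)\right) + \frac{161}{-203}} = \sqrt{\left(-6 - 20\right) + 161 \left(- \frac{1}{203}\right)} = \sqrt{-26 - \frac{23}{29}} = \sqrt{- \frac{777}{29}} = \frac{i \sqrt{22533}}{29}$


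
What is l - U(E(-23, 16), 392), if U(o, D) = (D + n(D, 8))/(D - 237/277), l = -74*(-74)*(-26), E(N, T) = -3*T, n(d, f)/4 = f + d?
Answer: -15426564256/108347 ≈ -1.4238e+5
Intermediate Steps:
n(d, f) = 4*d + 4*f (n(d, f) = 4*(f + d) = 4*(d + f) = 4*d + 4*f)
l = -142376 (l = 5476*(-26) = -142376)
U(o, D) = (32 + 5*D)/(-237/277 + D) (U(o, D) = (D + (4*D + 4*8))/(D - 237/277) = (D + (4*D + 32))/(D - 237*1/277) = (D + (32 + 4*D))/(D - 237/277) = (32 + 5*D)/(-237/277 + D))
l - U(E(-23, 16), 392) = -142376 - 277*(32 + 5*392)/(-237 + 277*392) = -142376 - 277*(32 + 1960)/(-237 + 108584) = -142376 - 277*1992/108347 = -142376 - 1*551784/108347 = -142376 - 551784/108347 = -15426564256/108347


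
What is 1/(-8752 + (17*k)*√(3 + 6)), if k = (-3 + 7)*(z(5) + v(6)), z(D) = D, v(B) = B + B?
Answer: -1/5284 ≈ -0.00018925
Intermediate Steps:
v(B) = 2*B
k = 68 (k = (-3 + 7)*(5 + 2*6) = 4*(5 + 12) = 4*17 = 68)
1/(-8752 + (17*k)*√(3 + 6)) = 1/(-8752 + (17*68)*√(3 + 6)) = 1/(-8752 + 1156*√9) = 1/(-8752 + 1156*3) = 1/(-8752 + 3468) = 1/(-5284) = -1/5284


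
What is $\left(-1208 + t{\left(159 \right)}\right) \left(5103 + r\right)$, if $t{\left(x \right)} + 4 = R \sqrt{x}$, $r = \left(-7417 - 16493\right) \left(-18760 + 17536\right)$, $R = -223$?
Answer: $-35476382916 - 6527420289 \sqrt{159} \approx -1.1778 \cdot 10^{11}$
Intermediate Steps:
$r = 29265840$ ($r = \left(-23910\right) \left(-1224\right) = 29265840$)
$t{\left(x \right)} = -4 - 223 \sqrt{x}$
$\left(-1208 + t{\left(159 \right)}\right) \left(5103 + r\right) = \left(-1208 - \left(4 + 223 \sqrt{159}\right)\right) \left(5103 + 29265840\right) = \left(-1212 - 223 \sqrt{159}\right) 29270943 = -35476382916 - 6527420289 \sqrt{159}$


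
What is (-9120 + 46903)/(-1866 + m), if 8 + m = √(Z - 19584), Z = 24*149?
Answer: -35402671/1763942 - 37783*I*√4002/1763942 ≈ -20.07 - 1.355*I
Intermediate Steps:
Z = 3576
m = -8 + 2*I*√4002 (m = -8 + √(3576 - 19584) = -8 + √(-16008) = -8 + 2*I*√4002 ≈ -8.0 + 126.52*I)
(-9120 + 46903)/(-1866 + m) = (-9120 + 46903)/(-1866 + (-8 + 2*I*√4002)) = 37783/(-1874 + 2*I*√4002)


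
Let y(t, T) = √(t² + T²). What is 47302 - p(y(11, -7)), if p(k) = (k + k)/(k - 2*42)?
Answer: 162860956/3443 + 84*√170/3443 ≈ 47302.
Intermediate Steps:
y(t, T) = √(T² + t²)
p(k) = 2*k/(-84 + k) (p(k) = (2*k)/(k - 84) = (2*k)/(-84 + k) = 2*k/(-84 + k))
47302 - p(y(11, -7)) = 47302 - 2*√((-7)² + 11²)/(-84 + √((-7)² + 11²)) = 47302 - 2*√(49 + 121)/(-84 + √(49 + 121)) = 47302 - 2*√170/(-84 + √170)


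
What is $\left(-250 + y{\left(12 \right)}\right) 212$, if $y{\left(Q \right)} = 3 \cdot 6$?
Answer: $-49184$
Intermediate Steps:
$y{\left(Q \right)} = 18$
$\left(-250 + y{\left(12 \right)}\right) 212 = \left(-250 + 18\right) 212 = \left(-232\right) 212 = -49184$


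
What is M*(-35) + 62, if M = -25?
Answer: 937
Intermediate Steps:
M*(-35) + 62 = -25*(-35) + 62 = 875 + 62 = 937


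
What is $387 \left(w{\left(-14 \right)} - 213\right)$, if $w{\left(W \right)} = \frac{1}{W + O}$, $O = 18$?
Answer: $- \frac{329337}{4} \approx -82334.0$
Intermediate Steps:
$w{\left(W \right)} = \frac{1}{18 + W}$ ($w{\left(W \right)} = \frac{1}{W + 18} = \frac{1}{18 + W}$)
$387 \left(w{\left(-14 \right)} - 213\right) = 387 \left(\frac{1}{18 - 14} - 213\right) = 387 \left(\frac{1}{4} - 213\right) = 387 \left(- \frac{851}{4}\right) = - \frac{329337}{4}$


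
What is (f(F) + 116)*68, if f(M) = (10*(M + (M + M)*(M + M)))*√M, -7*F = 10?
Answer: 7888 + 224400*I*√70/343 ≈ 7888.0 + 5473.7*I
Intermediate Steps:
F = -10/7 (F = -⅐*10 = -10/7 ≈ -1.4286)
f(M) = √M*(10*M + 40*M²) (f(M) = (10*(M + (2*M)*(2*M)))*√M = (10*(M + 4*M²))*√M = (10*M + 40*M²)*√M = √M*(10*M + 40*M²))
(f(F) + 116)*68 = ((-10/7)^(3/2)*(10 + 40*(-10/7)) + 116)*68 = ((-10*I*√70/49)*(10 - 400/7) + 116)*68 = (-10*I*√70/49*(-330/7) + 116)*68 = (3300*I*√70/343 + 116)*68 = (116 + 3300*I*√70/343)*68 = 7888 + 224400*I*√70/343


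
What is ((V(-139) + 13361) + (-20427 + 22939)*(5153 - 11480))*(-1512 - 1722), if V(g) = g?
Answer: 51356573268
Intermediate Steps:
((V(-139) + 13361) + (-20427 + 22939)*(5153 - 11480))*(-1512 - 1722) = ((-139 + 13361) + (-20427 + 22939)*(5153 - 11480))*(-1512 - 1722) = (13222 + 2512*(-6327))*(-3234) = (13222 - 15893424)*(-3234) = -15880202*(-3234) = 51356573268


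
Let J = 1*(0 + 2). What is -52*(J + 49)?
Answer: -2652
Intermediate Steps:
J = 2 (J = 1*2 = 2)
-52*(J + 49) = -52*(2 + 49) = -52*51 = -2652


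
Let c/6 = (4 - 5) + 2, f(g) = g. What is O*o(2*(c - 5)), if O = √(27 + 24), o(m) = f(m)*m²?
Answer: 8*√51 ≈ 57.131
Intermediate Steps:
c = 6 (c = 6*((4 - 5) + 2) = 6*(-1 + 2) = 6*1 = 6)
o(m) = m³ (o(m) = m*m² = m³)
O = √51 ≈ 7.1414
O*o(2*(c - 5)) = √51*(2*(6 - 5))³ = √51*(2*1)³ = √51*2³ = √51*8 = 8*√51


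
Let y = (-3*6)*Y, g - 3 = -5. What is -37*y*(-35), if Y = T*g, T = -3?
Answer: -139860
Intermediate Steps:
g = -2 (g = 3 - 5 = -2)
Y = 6 (Y = -3*(-2) = 6)
y = -108 (y = -3*6*6 = -18*6 = -108)
-37*y*(-35) = -37*(-108)*(-35) = 3996*(-35) = -139860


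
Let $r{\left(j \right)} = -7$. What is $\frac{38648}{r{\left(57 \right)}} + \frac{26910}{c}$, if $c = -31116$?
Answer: $- \frac{200459923}{36302} \approx -5522.0$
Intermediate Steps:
$\frac{38648}{r{\left(57 \right)}} + \frac{26910}{c} = \frac{38648}{-7} + \frac{26910}{-31116} = 38648 \left(- \frac{1}{7}\right) + 26910 \left(- \frac{1}{31116}\right) = - \frac{38648}{7} - \frac{4485}{5186} = - \frac{200459923}{36302}$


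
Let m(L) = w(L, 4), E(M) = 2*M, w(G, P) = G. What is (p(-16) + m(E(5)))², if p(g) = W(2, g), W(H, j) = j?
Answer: 36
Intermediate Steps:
p(g) = g
m(L) = L
(p(-16) + m(E(5)))² = (-16 + 2*5)² = (-16 + 10)² = (-6)² = 36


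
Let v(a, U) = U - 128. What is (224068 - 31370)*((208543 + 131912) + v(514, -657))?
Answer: 65453729660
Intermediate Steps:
v(a, U) = -128 + U
(224068 - 31370)*((208543 + 131912) + v(514, -657)) = (224068 - 31370)*((208543 + 131912) + (-128 - 657)) = 192698*(340455 - 785) = 192698*339670 = 65453729660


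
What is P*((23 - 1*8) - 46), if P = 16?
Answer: -496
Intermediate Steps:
P*((23 - 1*8) - 46) = 16*((23 - 1*8) - 46) = 16*((23 - 8) - 46) = 16*(15 - 46) = 16*(-31) = -496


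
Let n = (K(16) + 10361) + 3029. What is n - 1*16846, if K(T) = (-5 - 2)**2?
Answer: -3407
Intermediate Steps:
K(T) = 49 (K(T) = (-7)**2 = 49)
n = 13439 (n = (49 + 10361) + 3029 = 10410 + 3029 = 13439)
n - 1*16846 = 13439 - 1*16846 = 13439 - 16846 = -3407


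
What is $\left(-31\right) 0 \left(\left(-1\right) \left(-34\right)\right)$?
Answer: $0$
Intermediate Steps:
$\left(-31\right) 0 \left(\left(-1\right) \left(-34\right)\right) = 0 \cdot 34 = 0$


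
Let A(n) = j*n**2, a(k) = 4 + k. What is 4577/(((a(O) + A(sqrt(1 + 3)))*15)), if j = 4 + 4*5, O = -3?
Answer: 4577/1455 ≈ 3.1457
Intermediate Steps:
j = 24 (j = 4 + 20 = 24)
A(n) = 24*n**2
4577/(((a(O) + A(sqrt(1 + 3)))*15)) = 4577/((((4 - 3) + 24*(sqrt(1 + 3))**2)*15)) = 4577/(((1 + 24*(sqrt(4))**2)*15)) = 4577/(((1 + 24*2**2)*15)) = 4577/(((1 + 24*4)*15)) = 4577/(((1 + 96)*15)) = 4577/((97*15)) = 4577/1455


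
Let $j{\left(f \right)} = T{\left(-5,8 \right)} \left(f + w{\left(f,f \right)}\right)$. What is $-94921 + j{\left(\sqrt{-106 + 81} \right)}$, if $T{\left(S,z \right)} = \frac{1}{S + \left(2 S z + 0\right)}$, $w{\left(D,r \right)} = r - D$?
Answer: $-94921 - \frac{i}{17} \approx -94921.0 - 0.058824 i$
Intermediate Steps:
$T{\left(S,z \right)} = \frac{1}{S + 2 S z}$ ($T{\left(S,z \right)} = \frac{1}{S + \left(2 S z + 0\right)} = \frac{1}{S + 2 S z}$)
$j{\left(f \right)} = - \frac{f}{85}$ ($j{\left(f \right)} = \frac{1}{\left(-5\right) \left(1 + 2 \cdot 8\right)} \left(f + \left(f - f\right)\right) = - \frac{1}{5 \left(1 + 16\right)} \left(f + 0\right) = - \frac{1}{5 \cdot 17} f = \left(- \frac{1}{5}\right) \frac{1}{17} f = - \frac{f}{85}$)
$-94921 + j{\left(\sqrt{-106 + 81} \right)} = -94921 - \frac{\sqrt{-106 + 81}}{85} = -94921 - \frac{\sqrt{-25}}{85} = -94921 - \frac{5 i}{85} = -94921 - \frac{i}{17}$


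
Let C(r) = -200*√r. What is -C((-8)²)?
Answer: 1600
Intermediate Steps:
-C((-8)²) = -(-200)*√((-8)²) = -(-200)*√64 = -(-200)*8 = -1*(-1600) = 1600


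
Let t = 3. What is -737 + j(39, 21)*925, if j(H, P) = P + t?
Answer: 21463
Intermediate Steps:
j(H, P) = 3 + P (j(H, P) = P + 3 = 3 + P)
-737 + j(39, 21)*925 = -737 + (3 + 21)*925 = -737 + 24*925 = -737 + 22200 = 21463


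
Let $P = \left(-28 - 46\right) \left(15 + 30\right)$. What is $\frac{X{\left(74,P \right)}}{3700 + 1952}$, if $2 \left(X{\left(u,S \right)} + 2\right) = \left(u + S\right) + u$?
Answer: $- \frac{177}{628} \approx -0.28185$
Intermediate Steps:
$P = -3330$ ($P = \left(-28 - 46\right) 45 = \left(-74\right) 45 = -3330$)
$X{\left(u,S \right)} = -2 + u + \frac{S}{2}$ ($X{\left(u,S \right)} = -2 + \frac{\left(u + S\right) + u}{2} = -2 + \frac{\left(S + u\right) + u}{2} = -2 + \frac{S + 2 u}{2} = -2 + \left(u + \frac{S}{2}\right) = -2 + u + \frac{S}{2}$)
$\frac{X{\left(74,P \right)}}{3700 + 1952} = \frac{-2 + 74 + \frac{1}{2} \left(-3330\right)}{3700 + 1952} = \frac{-2 + 74 - 1665}{5652} = \left(-1593\right) \frac{1}{5652} = - \frac{177}{628}$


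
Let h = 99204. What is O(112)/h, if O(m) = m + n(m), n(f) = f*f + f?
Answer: 152/1181 ≈ 0.12870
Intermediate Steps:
n(f) = f + f² (n(f) = f² + f = f + f²)
O(m) = m + m*(1 + m)
O(112)/h = (112*(2 + 112))/99204 = (112*114)*(1/99204) = 12768*(1/99204) = 152/1181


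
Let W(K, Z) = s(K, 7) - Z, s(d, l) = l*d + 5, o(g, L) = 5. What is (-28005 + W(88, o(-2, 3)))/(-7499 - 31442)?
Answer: 27389/38941 ≈ 0.70335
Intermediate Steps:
s(d, l) = 5 + d*l (s(d, l) = d*l + 5 = 5 + d*l)
W(K, Z) = 5 - Z + 7*K (W(K, Z) = (5 + K*7) - Z = (5 + 7*K) - Z = 5 - Z + 7*K)
(-28005 + W(88, o(-2, 3)))/(-7499 - 31442) = (-28005 + (5 - 1*5 + 7*88))/(-7499 - 31442) = (-28005 + (5 - 5 + 616))/(-38941) = (-28005 + 616)*(-1/38941) = -27389*(-1/38941) = 27389/38941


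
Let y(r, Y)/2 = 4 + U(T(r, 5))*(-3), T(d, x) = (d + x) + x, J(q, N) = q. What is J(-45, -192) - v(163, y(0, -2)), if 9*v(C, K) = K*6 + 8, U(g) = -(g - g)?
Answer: -461/9 ≈ -51.222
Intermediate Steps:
T(d, x) = d + 2*x
U(g) = 0 (U(g) = -1*0 = 0)
y(r, Y) = 8 (y(r, Y) = 2*(4 + 0*(-3)) = 2*(4 + 0) = 2*4 = 8)
v(C, K) = 8/9 + 2*K/3 (v(C, K) = (K*6 + 8)/9 = (6*K + 8)/9 = (8 + 6*K)/9 = 8/9 + 2*K/3)
J(-45, -192) - v(163, y(0, -2)) = -45 - (8/9 + (2/3)*8) = -45 - (8/9 + 16/3) = -45 - 1*56/9 = -45 - 56/9 = -461/9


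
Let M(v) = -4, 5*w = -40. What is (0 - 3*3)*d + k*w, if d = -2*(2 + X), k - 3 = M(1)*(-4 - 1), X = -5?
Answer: -238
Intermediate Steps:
w = -8 (w = (1/5)*(-40) = -8)
k = 23 (k = 3 - 4*(-4 - 1) = 3 - 4*(-5) = 3 + 20 = 23)
d = 6 (d = -2*(2 - 5) = -2*(-3) = 6)
(0 - 3*3)*d + k*w = (0 - 3*3)*6 + 23*(-8) = (0 - 9)*6 - 184 = -9*6 - 184 = -54 - 184 = -238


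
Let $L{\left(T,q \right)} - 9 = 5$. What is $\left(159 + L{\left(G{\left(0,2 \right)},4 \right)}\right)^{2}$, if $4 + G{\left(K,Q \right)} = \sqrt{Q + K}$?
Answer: $29929$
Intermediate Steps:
$G{\left(K,Q \right)} = -4 + \sqrt{K + Q}$ ($G{\left(K,Q \right)} = -4 + \sqrt{Q + K} = -4 + \sqrt{K + Q}$)
$L{\left(T,q \right)} = 14$ ($L{\left(T,q \right)} = 9 + 5 = 14$)
$\left(159 + L{\left(G{\left(0,2 \right)},4 \right)}\right)^{2} = \left(159 + 14\right)^{2} = 173^{2} = 29929$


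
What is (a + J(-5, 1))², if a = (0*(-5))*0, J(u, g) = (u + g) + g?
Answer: 9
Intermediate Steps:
J(u, g) = u + 2*g (J(u, g) = (g + u) + g = u + 2*g)
a = 0 (a = 0*0 = 0)
(a + J(-5, 1))² = (0 + (-5 + 2*1))² = (0 + (-5 + 2))² = (0 - 3)² = (-3)² = 9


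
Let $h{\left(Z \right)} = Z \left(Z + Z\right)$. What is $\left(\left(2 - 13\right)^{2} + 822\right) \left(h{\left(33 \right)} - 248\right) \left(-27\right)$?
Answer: $-49139730$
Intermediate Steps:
$h{\left(Z \right)} = 2 Z^{2}$ ($h{\left(Z \right)} = Z 2 Z = 2 Z^{2}$)
$\left(\left(2 - 13\right)^{2} + 822\right) \left(h{\left(33 \right)} - 248\right) \left(-27\right) = \left(\left(2 - 13\right)^{2} + 822\right) \left(2 \cdot 33^{2} - 248\right) \left(-27\right) = \left(\left(-11\right)^{2} + 822\right) \left(2 \cdot 1089 - 248\right) \left(-27\right) = \left(121 + 822\right) \left(2178 - 248\right) \left(-27\right) = 943 \cdot 1930 \left(-27\right) = 1819990 \left(-27\right) = -49139730$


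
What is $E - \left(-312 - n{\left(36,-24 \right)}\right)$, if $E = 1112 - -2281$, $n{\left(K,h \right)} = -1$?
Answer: $3704$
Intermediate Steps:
$E = 3393$ ($E = 1112 + 2281 = 3393$)
$E - \left(-312 - n{\left(36,-24 \right)}\right) = 3393 + \left(\left(838 - 1\right) - 526\right) = 3393 + \left(837 - 526\right) = 3393 + 311 = 3704$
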